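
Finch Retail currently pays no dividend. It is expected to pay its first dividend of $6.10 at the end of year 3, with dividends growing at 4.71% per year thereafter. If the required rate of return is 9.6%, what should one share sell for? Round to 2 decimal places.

$103.85

Deferred-dividend DDM. At t=2 the remaining stream is a growing perpetuity with first payment D_3 = 6.10.
V_2 = D_3/(r−g) = 6.10/(0.096−0.0471) = 124.7444
P₀ = V_2/(1+r)^2 = 124.7444/(1+0.096)^2 = 103.8484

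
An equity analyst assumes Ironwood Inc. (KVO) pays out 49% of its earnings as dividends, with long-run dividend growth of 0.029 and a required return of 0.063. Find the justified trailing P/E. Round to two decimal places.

14.83

Justified trailing P/E = b(1+g)/(r−g) = 0.49×(1+0.029)/(0.063−0.029) = 14.8297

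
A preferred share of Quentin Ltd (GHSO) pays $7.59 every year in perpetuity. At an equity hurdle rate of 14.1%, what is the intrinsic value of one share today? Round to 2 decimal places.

$53.83

Zero-growth DDM (perpetuity): P₀ = D/r = 7.59 / 0.141 = 53.8298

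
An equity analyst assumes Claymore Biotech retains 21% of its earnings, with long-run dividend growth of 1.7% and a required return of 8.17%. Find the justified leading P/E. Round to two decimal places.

12.21

Payout ratio b = 1 − 0.21 = 0.79.
Justified leading P/E = b/(r−g) = 0.79/(0.0817−0.017) = 12.2102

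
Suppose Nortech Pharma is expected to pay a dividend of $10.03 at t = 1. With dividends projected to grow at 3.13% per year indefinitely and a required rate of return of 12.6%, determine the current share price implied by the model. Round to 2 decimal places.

$105.91

Gordon growth model: P₀ = D₁/(r − g), with D₁ = 10.03 given directly.
P₀ = 10.0300 / (0.126 − 0.0313) = 10.0300 / 0.0947 = 105.9134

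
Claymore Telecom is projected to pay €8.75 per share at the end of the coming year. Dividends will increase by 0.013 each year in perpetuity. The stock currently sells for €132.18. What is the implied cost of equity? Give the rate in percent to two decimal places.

7.92%

Rearranging the constant-growth DDM: r = D₁/P₀ + g.
r = 8.7500 / 132.18 + 0.013 = 0.06620 + 0.013 = 0.07920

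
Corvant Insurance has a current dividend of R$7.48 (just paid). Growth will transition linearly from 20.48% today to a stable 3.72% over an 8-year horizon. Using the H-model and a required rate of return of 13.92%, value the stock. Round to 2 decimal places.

R$125.22

H-model: P₀ = D₀[(1+g_L) + H(g_S−g_L)]/(r−g_L), with H = 8/2 = 4.
P₀ = 7.48 × [(1+0.0372) + 4×(0.2048−0.0372)] / (0.1392−0.0372)
   = 7.48 × 1.7076 / 0.102 = 125.2240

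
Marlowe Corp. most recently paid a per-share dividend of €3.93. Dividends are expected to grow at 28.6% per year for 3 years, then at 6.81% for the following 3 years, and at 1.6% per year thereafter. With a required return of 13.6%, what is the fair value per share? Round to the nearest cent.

€70.45

Three-stage DDM. Project D₁…D_6; terminal Gordon value at t=6 with g = 0.016; discount at r = 0.136.
D_1 = 5.0540
D_2 = 6.4994
D_3 = 8.3583
D_4 = 8.9274
D_5 = 9.5354
D_6 = 10.1848
TV_6 = 10.3477/(0.136−0.016) = 86.2310
P₀ = Σ Dₜ/(1+r)ᵗ + TV_6/(1+r)^6 = 70.4495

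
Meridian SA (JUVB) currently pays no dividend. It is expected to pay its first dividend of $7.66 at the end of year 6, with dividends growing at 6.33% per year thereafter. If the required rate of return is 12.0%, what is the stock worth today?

$76.66

Deferred-dividend DDM. At t=5 the remaining stream is a growing perpetuity with first payment D_6 = 7.66.
V_5 = D_6/(r−g) = 7.66/(0.12−0.0633) = 135.0970
P₀ = V_5/(1+r)^5 = 135.0970/(1+0.12)^5 = 76.6577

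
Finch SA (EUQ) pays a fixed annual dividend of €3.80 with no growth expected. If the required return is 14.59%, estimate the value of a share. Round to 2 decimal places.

Zero-growth DDM (perpetuity): P₀ = D/r = 3.80 / 0.1459 = 26.0452

€26.05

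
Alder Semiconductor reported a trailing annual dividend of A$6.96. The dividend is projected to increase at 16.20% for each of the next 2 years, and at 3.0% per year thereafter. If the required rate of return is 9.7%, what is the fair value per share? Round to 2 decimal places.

Two-stage DDM. Project D₁…D_2 at 0.162, terminal growth 0.03, discount at r = 0.097.
D_1 = 8.0875
D_2 = 9.3977
Terminal value at t=2: TV = D_3/(r−g) = 9.6796/(0.097−0.03) = 144.4721
P₀ = 8.0875/(1+0.097)^1 + 9.3977/(1+0.097)^2 + 144.4721/(1+0.097)^2 = 135.2340

A$135.23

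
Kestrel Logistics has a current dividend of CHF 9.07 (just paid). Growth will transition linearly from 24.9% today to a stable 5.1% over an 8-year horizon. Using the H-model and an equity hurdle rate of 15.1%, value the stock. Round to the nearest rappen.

CHF 167.16

H-model: P₀ = D₀[(1+g_L) + H(g_S−g_L)]/(r−g_L), with H = 8/2 = 4.
P₀ = 9.07 × [(1+0.051) + 4×(0.249−0.051)] / (0.151−0.051)
   = 9.07 × 1.8430 / 0.1 = 167.1601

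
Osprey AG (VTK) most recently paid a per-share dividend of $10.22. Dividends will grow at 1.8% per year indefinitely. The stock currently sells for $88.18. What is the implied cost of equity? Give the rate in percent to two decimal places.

13.60%

Rearranging the constant-growth DDM: r = D₁/P₀ + g.
D₁ = 10.22 × (1 + 0.018) = 10.4040.
r = 10.4040 / 88.18 + 0.018 = 0.11799 + 0.018 = 0.13599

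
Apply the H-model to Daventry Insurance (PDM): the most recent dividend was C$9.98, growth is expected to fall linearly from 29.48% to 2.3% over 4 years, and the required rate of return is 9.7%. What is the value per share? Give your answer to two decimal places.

C$211.28

H-model: P₀ = D₀[(1+g_L) + H(g_S−g_L)]/(r−g_L), with H = 4/2 = 2.
P₀ = 9.98 × [(1+0.023) + 2×(0.2948−0.023)] / (0.097−0.023)
   = 9.98 × 1.5666 / 0.074 = 211.2793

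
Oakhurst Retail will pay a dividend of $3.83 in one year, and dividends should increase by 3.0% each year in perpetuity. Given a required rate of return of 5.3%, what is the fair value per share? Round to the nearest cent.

Gordon growth model: P₀ = D₁/(r − g), with D₁ = 3.83 given directly.
P₀ = 3.8300 / (0.053 − 0.03) = 3.8300 / 0.023 = 166.5217

$166.52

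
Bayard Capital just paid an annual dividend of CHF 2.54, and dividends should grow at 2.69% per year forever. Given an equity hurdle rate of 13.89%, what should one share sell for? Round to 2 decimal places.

CHF 23.29

Gordon growth model: P₀ = D₁/(r − g). D₁ = 2.54 × (1 + 0.0269) = 2.6083.
P₀ = 2.6083 / (0.1389 − 0.0269) = 2.6083 / 0.112 = 23.2886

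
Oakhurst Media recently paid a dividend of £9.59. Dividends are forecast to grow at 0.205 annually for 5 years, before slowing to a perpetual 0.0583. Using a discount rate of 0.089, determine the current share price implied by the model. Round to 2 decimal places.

Two-stage DDM. Project D₁…D_5 at 0.205, terminal growth 0.0583, discount at r = 0.089.
D_1 = 11.5560
D_2 = 13.9249
D_3 = 16.7795
D_4 = 20.2193
D_5 = 24.3643
Terminal value at t=5: TV = D_6/(r−g) = 25.7847/(0.089−0.0583) = 839.8936
P₀ = 11.5560/(1+0.089)^1 + 13.9249/(1+0.089)^2 + 16.7795/(1+0.089)^3 + 20.2193/(1+0.089)^4 + 24.3643/(1+0.089)^5 + 839.8936/(1+0.089)^5 = 614.0146

£614.01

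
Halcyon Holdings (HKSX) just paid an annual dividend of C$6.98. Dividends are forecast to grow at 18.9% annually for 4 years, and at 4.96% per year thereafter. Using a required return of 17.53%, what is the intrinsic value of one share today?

C$89.79

Two-stage DDM. Project D₁…D_4 at 0.189, terminal growth 0.0496, discount at r = 0.1753.
D_1 = 8.2992
D_2 = 9.8678
D_3 = 11.7328
D_4 = 13.9503
Terminal value at t=4: TV = D_5/(r−g) = 14.6422/(0.1753−0.0496) = 116.4854
P₀ = 8.2992/(1+0.1753)^1 + 9.8678/(1+0.1753)^2 + 11.7328/(1+0.1753)^3 + 13.9503/(1+0.1753)^4 + 116.4854/(1+0.1753)^4 = 89.7919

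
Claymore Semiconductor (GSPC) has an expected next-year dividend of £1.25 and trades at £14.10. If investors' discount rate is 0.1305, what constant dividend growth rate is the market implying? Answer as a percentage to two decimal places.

From P₀ = D₁/(r − g), the implied growth is g = r − D₁/P₀.
g = 0.1305 − 1.25/14.10 = 0.1305 − 0.08865 = 0.04185

4.18%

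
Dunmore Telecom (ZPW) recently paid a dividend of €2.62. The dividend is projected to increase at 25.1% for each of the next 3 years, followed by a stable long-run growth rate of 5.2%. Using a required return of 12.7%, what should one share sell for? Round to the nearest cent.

€59.98

Two-stage DDM. Project D₁…D_3 at 0.251, terminal growth 0.052, discount at r = 0.127.
D_1 = 3.2776
D_2 = 4.1003
D_3 = 5.1295
Terminal value at t=3: TV = D_4/(r−g) = 5.3962/(0.127−0.052) = 71.9495
P₀ = 3.2776/(1+0.127)^1 + 4.1003/(1+0.127)^2 + 5.1295/(1+0.127)^3 + 71.9495/(1+0.127)^3 = 59.9839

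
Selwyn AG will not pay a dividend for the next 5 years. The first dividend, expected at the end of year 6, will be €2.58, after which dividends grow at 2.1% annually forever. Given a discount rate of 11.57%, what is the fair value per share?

Deferred-dividend DDM. At t=5 the remaining stream is a growing perpetuity with first payment D_6 = 2.58.
V_5 = D_6/(r−g) = 2.58/(0.1157−0.021) = 27.2439
P₀ = V_5/(1+r)^5 = 27.2439/(1+0.1157)^5 = 15.7591

€15.76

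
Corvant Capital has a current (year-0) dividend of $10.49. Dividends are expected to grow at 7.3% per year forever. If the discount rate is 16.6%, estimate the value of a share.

Gordon growth model: P₀ = D₁/(r − g). D₁ = 10.49 × (1 + 0.073) = 11.2558.
P₀ = 11.2558 / (0.166 − 0.073) = 11.2558 / 0.093 = 121.0298

$121.03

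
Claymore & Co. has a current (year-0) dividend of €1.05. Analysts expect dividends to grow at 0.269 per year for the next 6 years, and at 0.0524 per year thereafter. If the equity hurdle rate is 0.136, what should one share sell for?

€35.13

Two-stage DDM. Project D₁…D_6 at 0.269, terminal growth 0.0524, discount at r = 0.136.
D_1 = 1.3325
D_2 = 1.6909
D_3 = 2.1457
D_4 = 2.7229
D_5 = 3.4554
D_6 = 4.3849
Terminal value at t=6: TV = D_7/(r−g) = 4.6147/(0.136−0.0524) = 55.1993
P₀ = 1.3325/(1+0.136)^1 + 1.6909/(1+0.136)^2 + 2.1457/(1+0.136)^3 + 2.7229/(1+0.136)^4 + 3.4554/(1+0.136)^5 + 4.3849/(1+0.136)^6 + 55.1993/(1+0.136)^6 = 35.1326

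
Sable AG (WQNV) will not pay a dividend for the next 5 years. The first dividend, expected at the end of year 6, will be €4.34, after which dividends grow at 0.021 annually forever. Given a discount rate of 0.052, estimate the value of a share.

Deferred-dividend DDM. At t=5 the remaining stream is a growing perpetuity with first payment D_6 = 4.34.
V_5 = D_6/(r−g) = 4.34/(0.052−0.021) = 140.0000
P₀ = V_5/(1+r)^5 = 140.0000/(1+0.052)^5 = 108.6549

€108.65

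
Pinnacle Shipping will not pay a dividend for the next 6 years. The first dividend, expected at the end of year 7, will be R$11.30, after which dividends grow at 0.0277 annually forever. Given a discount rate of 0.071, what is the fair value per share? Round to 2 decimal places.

R$172.92

Deferred-dividend DDM. At t=6 the remaining stream is a growing perpetuity with first payment D_7 = 11.30.
V_6 = D_7/(r−g) = 11.30/(0.071−0.0277) = 260.9700
P₀ = V_6/(1+r)^6 = 260.9700/(1+0.071)^6 = 172.9234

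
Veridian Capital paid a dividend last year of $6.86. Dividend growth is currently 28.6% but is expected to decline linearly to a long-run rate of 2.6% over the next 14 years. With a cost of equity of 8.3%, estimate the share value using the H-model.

$342.52

H-model: P₀ = D₀[(1+g_L) + H(g_S−g_L)]/(r−g_L), with H = 14/2 = 7.
P₀ = 6.86 × [(1+0.026) + 7×(0.286−0.026)] / (0.083−0.026)
   = 6.86 × 2.8460 / 0.057 = 342.5186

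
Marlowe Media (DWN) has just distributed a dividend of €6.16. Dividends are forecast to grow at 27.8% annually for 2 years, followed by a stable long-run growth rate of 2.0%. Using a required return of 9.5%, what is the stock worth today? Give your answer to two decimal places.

€129.70

Two-stage DDM. Project D₁…D_2 at 0.278, terminal growth 0.02, discount at r = 0.095.
D_1 = 7.8725
D_2 = 10.0610
Terminal value at t=2: TV = D_3/(r−g) = 10.2623/(0.095−0.02) = 136.8300
P₀ = 7.8725/(1+0.095)^1 + 10.0610/(1+0.095)^2 + 136.8300/(1+0.095)^2 = 129.6982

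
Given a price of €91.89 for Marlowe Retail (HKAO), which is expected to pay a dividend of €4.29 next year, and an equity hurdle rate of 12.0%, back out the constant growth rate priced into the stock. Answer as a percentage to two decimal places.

7.33%

From P₀ = D₁/(r − g), the implied growth is g = r − D₁/P₀.
g = 0.12 − 4.29/91.89 = 0.12 − 0.04669 = 0.07331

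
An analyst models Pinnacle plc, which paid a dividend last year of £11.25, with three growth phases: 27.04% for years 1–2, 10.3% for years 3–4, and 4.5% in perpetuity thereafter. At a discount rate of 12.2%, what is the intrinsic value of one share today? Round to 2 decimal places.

£244.44

Three-stage DDM. Project D₁…D_4; terminal Gordon value at t=4 with g = 0.045; discount at r = 0.122.
D_1 = 14.2920
D_2 = 18.1566
D_3 = 20.0267
D_4 = 22.0894
TV_4 = 23.0835/(0.122−0.045) = 299.7851
P₀ = Σ Dₜ/(1+r)ᵗ + TV_4/(1+r)^4 = 244.4417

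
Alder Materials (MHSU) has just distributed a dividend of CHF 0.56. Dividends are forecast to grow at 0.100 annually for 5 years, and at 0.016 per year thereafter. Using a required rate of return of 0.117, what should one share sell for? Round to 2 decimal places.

CHF 7.89

Two-stage DDM. Project D₁…D_5 at 0.1, terminal growth 0.016, discount at r = 0.117.
D_1 = 0.6160
D_2 = 0.6776
D_3 = 0.7454
D_4 = 0.8199
D_5 = 0.9019
Terminal value at t=5: TV = D_6/(r−g) = 0.9163/(0.117−0.016) = 9.0724
P₀ = 0.6160/(1+0.117)^1 + 0.6776/(1+0.117)^2 + 0.7454/(1+0.117)^3 + 0.8199/(1+0.117)^4 + 0.9019/(1+0.117)^5 + 9.0724/(1+0.117)^5 = 7.8922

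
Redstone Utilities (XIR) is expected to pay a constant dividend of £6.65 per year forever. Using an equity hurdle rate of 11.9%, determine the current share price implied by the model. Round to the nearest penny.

Zero-growth DDM (perpetuity): P₀ = D/r = 6.65 / 0.119 = 55.8824

£55.88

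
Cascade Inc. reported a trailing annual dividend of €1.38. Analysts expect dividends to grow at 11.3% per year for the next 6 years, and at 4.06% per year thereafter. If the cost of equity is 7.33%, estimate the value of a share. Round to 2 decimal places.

Two-stage DDM. Project D₁…D_6 at 0.113, terminal growth 0.0406, discount at r = 0.0733.
D_1 = 1.5359
D_2 = 1.7095
D_3 = 1.9027
D_4 = 2.1177
D_5 = 2.3570
D_6 = 2.6233
Terminal value at t=6: TV = D_7/(r−g) = 2.7298/(0.0733−0.0406) = 83.4807
P₀ = 1.5359/(1+0.0733)^1 + 1.7095/(1+0.0733)^2 + 1.9027/(1+0.0733)^3 + 2.1177/(1+0.0733)^4 + 2.3570/(1+0.0733)^5 + 2.6233/(1+0.0733)^6 + 83.4807/(1+0.0733)^6 = 64.0289

€64.03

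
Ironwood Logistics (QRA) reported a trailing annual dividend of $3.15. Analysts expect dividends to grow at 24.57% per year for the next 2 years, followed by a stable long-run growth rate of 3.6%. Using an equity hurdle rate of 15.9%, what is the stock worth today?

$37.67

Two-stage DDM. Project D₁…D_2 at 0.2457, terminal growth 0.036, discount at r = 0.159.
D_1 = 3.9240
D_2 = 4.8881
Terminal value at t=2: TV = D_3/(r−g) = 5.0640/(0.159−0.036) = 41.1711
P₀ = 3.9240/(1+0.159)^1 + 4.8881/(1+0.159)^2 + 41.1711/(1+0.159)^2 = 37.6742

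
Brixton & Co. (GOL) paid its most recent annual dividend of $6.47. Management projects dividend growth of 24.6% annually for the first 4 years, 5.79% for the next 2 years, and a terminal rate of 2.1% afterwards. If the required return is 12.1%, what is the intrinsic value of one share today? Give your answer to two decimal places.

Three-stage DDM. Project D₁…D_6; terminal Gordon value at t=6 with g = 0.021; discount at r = 0.121.
D_1 = 8.0616
D_2 = 10.0448
D_3 = 12.5158
D_4 = 15.5947
D_5 = 16.4976
D_6 = 17.4528
TV_6 = 17.8193/(0.121−0.021) = 178.1933
P₀ = Σ Dₜ/(1+r)ᵗ + TV_6/(1+r)^6 = 141.8555

$141.86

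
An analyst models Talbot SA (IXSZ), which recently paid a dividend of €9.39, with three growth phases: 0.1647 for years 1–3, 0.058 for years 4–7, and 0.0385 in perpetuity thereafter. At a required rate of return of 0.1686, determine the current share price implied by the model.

Three-stage DDM. Project D₁…D_7; terminal Gordon value at t=7 with g = 0.0385; discount at r = 0.1686.
D_1 = 10.9365
D_2 = 12.7378
D_3 = 14.8357
D_4 = 15.6962
D_5 = 16.6065
D_6 = 17.5697
D_7 = 18.5888
TV_7 = 19.3044/(0.1686−0.0385) = 148.3815
P₀ = Σ Dₜ/(1+r)ᵗ + TV_7/(1+r)^7 = 107.0194

€107.02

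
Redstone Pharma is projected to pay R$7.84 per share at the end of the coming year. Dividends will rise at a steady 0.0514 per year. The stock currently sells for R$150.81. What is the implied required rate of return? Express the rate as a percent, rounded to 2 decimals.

Rearranging the constant-growth DDM: r = D₁/P₀ + g.
r = 7.8400 / 150.81 + 0.0514 = 0.05199 + 0.0514 = 0.10339

10.34%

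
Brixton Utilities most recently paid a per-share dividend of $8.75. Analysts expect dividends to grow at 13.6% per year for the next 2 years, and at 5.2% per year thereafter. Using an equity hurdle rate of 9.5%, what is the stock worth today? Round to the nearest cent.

Two-stage DDM. Project D₁…D_2 at 0.136, terminal growth 0.052, discount at r = 0.095.
D_1 = 9.9400
D_2 = 11.2918
Terminal value at t=2: TV = D_3/(r−g) = 11.8790/(0.095−0.052) = 276.2562
P₀ = 9.9400/(1+0.095)^1 + 11.2918/(1+0.095)^2 + 276.2562/(1+0.095)^2 = 248.8958

$248.90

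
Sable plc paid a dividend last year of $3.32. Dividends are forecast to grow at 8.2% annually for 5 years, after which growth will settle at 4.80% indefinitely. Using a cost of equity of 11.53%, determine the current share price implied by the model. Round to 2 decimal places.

$59.60

Two-stage DDM. Project D₁…D_5 at 0.082, terminal growth 0.048, discount at r = 0.1153.
D_1 = 3.5922
D_2 = 3.8868
D_3 = 4.2055
D_4 = 4.5504
D_5 = 4.9235
Terminal value at t=5: TV = D_6/(r−g) = 5.1598/(0.1153−0.048) = 76.6691
P₀ = 3.5922/(1+0.1153)^1 + 3.8868/(1+0.1153)^2 + 4.2055/(1+0.1153)^3 + 4.5504/(1+0.1153)^4 + 4.9235/(1+0.1153)^5 + 76.6691/(1+0.1153)^5 = 59.5995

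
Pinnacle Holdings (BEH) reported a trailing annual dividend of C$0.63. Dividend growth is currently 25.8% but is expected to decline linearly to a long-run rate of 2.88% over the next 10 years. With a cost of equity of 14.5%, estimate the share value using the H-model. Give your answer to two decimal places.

C$11.79

H-model: P₀ = D₀[(1+g_L) + H(g_S−g_L)]/(r−g_L), with H = 10/2 = 5.
P₀ = 0.63 × [(1+0.0288) + 5×(0.258−0.0288)] / (0.145−0.0288)
   = 0.63 × 2.1748 / 0.1162 = 11.7911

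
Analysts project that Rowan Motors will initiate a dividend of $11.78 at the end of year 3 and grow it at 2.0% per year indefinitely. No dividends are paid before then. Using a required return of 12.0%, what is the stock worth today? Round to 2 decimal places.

Deferred-dividend DDM. At t=2 the remaining stream is a growing perpetuity with first payment D_3 = 11.78.
V_2 = D_3/(r−g) = 11.78/(0.12−0.02) = 117.8000
P₀ = V_2/(1+r)^2 = 117.8000/(1+0.12)^2 = 93.9094

$93.91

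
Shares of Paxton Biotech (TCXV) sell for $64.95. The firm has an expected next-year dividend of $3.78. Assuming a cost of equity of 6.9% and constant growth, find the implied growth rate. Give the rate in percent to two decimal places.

1.08%

From P₀ = D₁/(r − g), the implied growth is g = r − D₁/P₀.
g = 0.069 − 3.78/64.95 = 0.069 − 0.05820 = 0.01080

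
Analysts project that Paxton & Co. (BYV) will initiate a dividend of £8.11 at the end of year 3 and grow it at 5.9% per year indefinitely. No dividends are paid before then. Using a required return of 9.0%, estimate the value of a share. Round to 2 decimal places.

£220.19

Deferred-dividend DDM. At t=2 the remaining stream is a growing perpetuity with first payment D_3 = 8.11.
V_2 = D_3/(r−g) = 8.11/(0.09−0.059) = 261.6129
P₀ = V_2/(1+r)^2 = 261.6129/(1+0.09)^2 = 220.1943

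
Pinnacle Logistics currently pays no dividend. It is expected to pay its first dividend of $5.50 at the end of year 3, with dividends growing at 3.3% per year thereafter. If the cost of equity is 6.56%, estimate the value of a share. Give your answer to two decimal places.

Deferred-dividend DDM. At t=2 the remaining stream is a growing perpetuity with first payment D_3 = 5.50.
V_2 = D_3/(r−g) = 5.50/(0.0656−0.033) = 168.7117
P₀ = V_2/(1+r)^2 = 168.7117/(1+0.0656)^2 = 148.5787

$148.58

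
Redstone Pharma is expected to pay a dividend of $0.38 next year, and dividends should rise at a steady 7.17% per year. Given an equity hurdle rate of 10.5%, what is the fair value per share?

Gordon growth model: P₀ = D₁/(r − g), with D₁ = 0.38 given directly.
P₀ = 0.3800 / (0.105 − 0.0717) = 0.3800 / 0.0333 = 11.4114

$11.41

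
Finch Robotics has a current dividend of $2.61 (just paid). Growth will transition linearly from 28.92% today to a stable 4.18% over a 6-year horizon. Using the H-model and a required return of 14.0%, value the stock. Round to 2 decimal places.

$47.42

H-model: P₀ = D₀[(1+g_L) + H(g_S−g_L)]/(r−g_L), with H = 6/2 = 3.
P₀ = 2.61 × [(1+0.0418) + 3×(0.2892−0.0418)] / (0.14−0.0418)
   = 2.61 × 1.7840 / 0.0982 = 47.4159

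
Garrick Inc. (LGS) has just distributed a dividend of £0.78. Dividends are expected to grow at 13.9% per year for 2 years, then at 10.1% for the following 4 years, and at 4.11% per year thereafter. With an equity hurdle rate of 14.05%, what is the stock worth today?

Three-stage DDM. Project D₁…D_6; terminal Gordon value at t=6 with g = 0.0411; discount at r = 0.1405.
D_1 = 0.8884
D_2 = 1.0119
D_3 = 1.1141
D_4 = 1.2266
D_5 = 1.3505
D_6 = 1.4869
TV_6 = 1.5480/(0.1405−0.0411) = 15.5739
P₀ = Σ Dₜ/(1+r)ᵗ + TV_6/(1+r)^6 = 11.4851

£11.49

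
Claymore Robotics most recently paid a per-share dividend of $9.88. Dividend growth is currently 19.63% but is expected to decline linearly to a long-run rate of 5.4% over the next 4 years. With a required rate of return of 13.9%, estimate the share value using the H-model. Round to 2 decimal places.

H-model: P₀ = D₀[(1+g_L) + H(g_S−g_L)]/(r−g_L), with H = 4/2 = 2.
P₀ = 9.88 × [(1+0.054) + 2×(0.1963−0.054)] / (0.139−0.054)
   = 9.88 × 1.3386 / 0.085 = 155.5926

$155.59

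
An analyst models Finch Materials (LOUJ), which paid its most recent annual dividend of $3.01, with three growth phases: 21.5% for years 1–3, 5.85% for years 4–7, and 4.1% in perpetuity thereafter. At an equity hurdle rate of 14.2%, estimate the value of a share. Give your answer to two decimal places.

Three-stage DDM. Project D₁…D_7; terminal Gordon value at t=7 with g = 0.041; discount at r = 0.142.
D_1 = 3.6572
D_2 = 4.4434
D_3 = 5.3988
D_4 = 5.7146
D_5 = 6.0489
D_6 = 6.4028
D_7 = 6.7773
TV_7 = 7.0552/(0.142−0.041) = 69.8535
P₀ = Σ Dₜ/(1+r)ᵗ + TV_7/(1+r)^7 = 49.8461

$49.85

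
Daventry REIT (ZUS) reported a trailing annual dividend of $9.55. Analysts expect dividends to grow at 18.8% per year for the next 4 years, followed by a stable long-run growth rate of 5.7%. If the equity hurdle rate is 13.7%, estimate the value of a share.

$193.07

Two-stage DDM. Project D₁…D_4 at 0.188, terminal growth 0.057, discount at r = 0.137.
D_1 = 11.3454
D_2 = 13.4783
D_3 = 16.0123
D_4 = 19.0226
Terminal value at t=4: TV = D_5/(r−g) = 20.1069/(0.137−0.057) = 251.3357
P₀ = 11.3454/(1+0.137)^1 + 13.4783/(1+0.137)^2 + 16.0123/(1+0.137)^3 + 19.0226/(1+0.137)^4 + 251.3357/(1+0.137)^4 = 193.0678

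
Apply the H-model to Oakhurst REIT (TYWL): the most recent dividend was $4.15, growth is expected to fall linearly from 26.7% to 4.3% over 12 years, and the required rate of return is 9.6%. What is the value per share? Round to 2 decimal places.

$186.91

H-model: P₀ = D₀[(1+g_L) + H(g_S−g_L)]/(r−g_L), with H = 12/2 = 6.
P₀ = 4.15 × [(1+0.043) + 6×(0.267−0.043)] / (0.096−0.043)
   = 4.15 × 2.3870 / 0.053 = 186.9066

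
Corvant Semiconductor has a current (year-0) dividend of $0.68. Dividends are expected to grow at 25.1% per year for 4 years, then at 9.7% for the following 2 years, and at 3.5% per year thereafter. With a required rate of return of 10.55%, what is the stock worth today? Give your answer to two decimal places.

$22.06

Three-stage DDM. Project D₁…D_6; terminal Gordon value at t=6 with g = 0.035; discount at r = 0.1055.
D_1 = 0.8507
D_2 = 1.0642
D_3 = 1.3313
D_4 = 1.6655
D_5 = 1.8270
D_6 = 2.0042
TV_6 = 2.0744/(0.1055−0.035) = 29.4241
P₀ = Σ Dₜ/(1+r)ᵗ + TV_6/(1+r)^6 = 22.0647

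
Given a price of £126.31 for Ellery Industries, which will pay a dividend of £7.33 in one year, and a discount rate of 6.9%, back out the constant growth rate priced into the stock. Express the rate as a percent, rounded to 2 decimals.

1.10%

From P₀ = D₁/(r − g), the implied growth is g = r − D₁/P₀.
g = 0.069 − 7.33/126.31 = 0.069 − 0.05803 = 0.01097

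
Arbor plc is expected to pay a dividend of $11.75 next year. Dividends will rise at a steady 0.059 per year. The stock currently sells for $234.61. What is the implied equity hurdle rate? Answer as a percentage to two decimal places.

Rearranging the constant-growth DDM: r = D₁/P₀ + g.
r = 11.7500 / 234.61 + 0.059 = 0.05008 + 0.059 = 0.10908

10.91%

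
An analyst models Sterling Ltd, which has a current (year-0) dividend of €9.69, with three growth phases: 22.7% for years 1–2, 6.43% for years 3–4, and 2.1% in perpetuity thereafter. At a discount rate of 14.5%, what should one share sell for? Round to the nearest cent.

€120.63

Three-stage DDM. Project D₁…D_4; terminal Gordon value at t=4 with g = 0.021; discount at r = 0.145.
D_1 = 11.8896
D_2 = 14.5886
D_3 = 15.5266
D_4 = 16.5250
TV_4 = 16.8720/(0.145−0.021) = 136.0646
P₀ = Σ Dₜ/(1+r)ᵗ + TV_4/(1+r)^4 = 120.6324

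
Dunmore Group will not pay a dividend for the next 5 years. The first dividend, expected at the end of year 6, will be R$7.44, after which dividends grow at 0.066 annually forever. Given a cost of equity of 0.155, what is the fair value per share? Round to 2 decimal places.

R$40.67

Deferred-dividend DDM. At t=5 the remaining stream is a growing perpetuity with first payment D_6 = 7.44.
V_5 = D_6/(r−g) = 7.44/(0.155−0.066) = 83.5955
P₀ = V_5/(1+r)^5 = 83.5955/(1+0.155)^5 = 40.6699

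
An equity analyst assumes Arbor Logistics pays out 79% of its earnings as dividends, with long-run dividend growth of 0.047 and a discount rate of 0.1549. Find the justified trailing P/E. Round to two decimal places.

Justified trailing P/E = b(1+g)/(r−g) = 0.79×(1+0.047)/(0.1549−0.047) = 7.6657

7.67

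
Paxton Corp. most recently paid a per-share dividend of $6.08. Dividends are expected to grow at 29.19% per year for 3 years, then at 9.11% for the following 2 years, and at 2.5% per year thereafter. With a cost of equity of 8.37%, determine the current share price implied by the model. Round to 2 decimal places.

$229.33

Three-stage DDM. Project D₁…D_5; terminal Gordon value at t=5 with g = 0.025; discount at r = 0.0837.
D_1 = 7.8548
D_2 = 10.1476
D_3 = 13.1096
D_4 = 14.3039
D_5 = 15.6070
TV_5 = 15.9972/(0.0837−0.025) = 272.5242
P₀ = Σ Dₜ/(1+r)ᵗ + TV_5/(1+r)^5 = 229.3327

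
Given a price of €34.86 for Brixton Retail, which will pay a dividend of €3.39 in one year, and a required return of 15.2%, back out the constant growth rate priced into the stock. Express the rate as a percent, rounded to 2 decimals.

5.48%

From P₀ = D₁/(r − g), the implied growth is g = r − D₁/P₀.
g = 0.152 − 3.39/34.86 = 0.152 − 0.09725 = 0.05475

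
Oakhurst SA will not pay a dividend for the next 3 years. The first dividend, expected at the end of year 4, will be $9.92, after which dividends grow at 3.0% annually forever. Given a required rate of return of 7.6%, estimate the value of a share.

Deferred-dividend DDM. At t=3 the remaining stream is a growing perpetuity with first payment D_4 = 9.92.
V_3 = D_4/(r−g) = 9.92/(0.076−0.03) = 215.6522
P₀ = V_3/(1+r)^3 = 215.6522/(1+0.076)^3 = 173.1080

$173.11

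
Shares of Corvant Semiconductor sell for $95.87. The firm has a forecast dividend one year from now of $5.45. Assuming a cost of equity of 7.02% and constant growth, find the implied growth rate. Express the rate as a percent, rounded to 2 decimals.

From P₀ = D₁/(r − g), the implied growth is g = r − D₁/P₀.
g = 0.0702 − 5.45/95.87 = 0.0702 − 0.05685 = 0.01335

1.34%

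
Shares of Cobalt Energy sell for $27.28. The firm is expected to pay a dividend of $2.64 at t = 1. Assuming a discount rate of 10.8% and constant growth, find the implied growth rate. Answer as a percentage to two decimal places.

1.12%

From P₀ = D₁/(r − g), the implied growth is g = r − D₁/P₀.
g = 0.108 − 2.64/27.28 = 0.108 − 0.09677 = 0.01123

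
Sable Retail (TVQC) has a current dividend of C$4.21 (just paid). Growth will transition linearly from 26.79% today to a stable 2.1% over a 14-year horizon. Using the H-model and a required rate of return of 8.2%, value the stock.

H-model: P₀ = D₀[(1+g_L) + H(g_S−g_L)]/(r−g_L), with H = 14/2 = 7.
P₀ = 4.21 × [(1+0.021) + 7×(0.2679−0.021)] / (0.082−0.021)
   = 4.21 × 2.7493 / 0.061 = 189.7468

C$189.75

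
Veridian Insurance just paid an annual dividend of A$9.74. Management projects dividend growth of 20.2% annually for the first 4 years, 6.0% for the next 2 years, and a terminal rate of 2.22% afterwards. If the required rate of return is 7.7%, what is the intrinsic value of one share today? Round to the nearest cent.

A$354.22

Three-stage DDM. Project D₁…D_6; terminal Gordon value at t=6 with g = 0.0222; discount at r = 0.077.
D_1 = 11.7075
D_2 = 14.0724
D_3 = 16.9150
D_4 = 20.3318
D_5 = 21.5518
D_6 = 22.8449
TV_6 = 23.3520/(0.077−0.0222) = 426.1317
P₀ = Σ Dₜ/(1+r)ᵗ + TV_6/(1+r)^6 = 354.2208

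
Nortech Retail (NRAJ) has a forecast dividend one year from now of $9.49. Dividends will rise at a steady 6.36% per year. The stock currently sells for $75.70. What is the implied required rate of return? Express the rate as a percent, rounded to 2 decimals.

18.90%

Rearranging the constant-growth DDM: r = D₁/P₀ + g.
r = 9.4900 / 75.70 + 0.0636 = 0.12536 + 0.0636 = 0.18896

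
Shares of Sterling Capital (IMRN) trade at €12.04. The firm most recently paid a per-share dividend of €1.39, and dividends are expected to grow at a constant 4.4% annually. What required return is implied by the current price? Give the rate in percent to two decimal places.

16.45%

Rearranging the constant-growth DDM: r = D₁/P₀ + g.
D₁ = 1.39 × (1 + 0.044) = 1.4512.
r = 1.4512 / 12.04 + 0.044 = 0.12053 + 0.044 = 0.16453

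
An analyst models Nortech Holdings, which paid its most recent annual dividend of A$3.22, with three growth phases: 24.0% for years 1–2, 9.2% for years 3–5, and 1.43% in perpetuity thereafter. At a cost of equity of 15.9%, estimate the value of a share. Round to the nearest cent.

A$38.57

Three-stage DDM. Project D₁…D_5; terminal Gordon value at t=5 with g = 0.0143; discount at r = 0.159.
D_1 = 3.9928
D_2 = 4.9511
D_3 = 5.4066
D_4 = 5.9040
D_5 = 6.4471
TV_5 = 6.5393/(0.159−0.0143) = 45.1924
P₀ = Σ Dₜ/(1+r)ᵗ + TV_5/(1+r)^5 = 38.5680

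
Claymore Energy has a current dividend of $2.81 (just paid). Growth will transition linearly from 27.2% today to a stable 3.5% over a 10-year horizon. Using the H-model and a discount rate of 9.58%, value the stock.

$102.60

H-model: P₀ = D₀[(1+g_L) + H(g_S−g_L)]/(r−g_L), with H = 10/2 = 5.
P₀ = 2.81 × [(1+0.035) + 5×(0.272−0.035)] / (0.0958−0.035)
   = 2.81 × 2.2200 / 0.0608 = 102.6020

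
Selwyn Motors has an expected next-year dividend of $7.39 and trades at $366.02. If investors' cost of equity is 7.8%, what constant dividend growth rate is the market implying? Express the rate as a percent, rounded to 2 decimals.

5.78%

From P₀ = D₁/(r − g), the implied growth is g = r − D₁/P₀.
g = 0.078 − 7.39/366.02 = 0.078 − 0.02019 = 0.05781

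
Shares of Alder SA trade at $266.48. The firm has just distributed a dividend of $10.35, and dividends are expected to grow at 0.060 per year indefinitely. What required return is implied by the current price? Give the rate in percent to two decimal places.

10.12%

Rearranging the constant-growth DDM: r = D₁/P₀ + g.
D₁ = 10.35 × (1 + 0.06) = 10.9710.
r = 10.9710 / 266.48 + 0.06 = 0.04117 + 0.06 = 0.10117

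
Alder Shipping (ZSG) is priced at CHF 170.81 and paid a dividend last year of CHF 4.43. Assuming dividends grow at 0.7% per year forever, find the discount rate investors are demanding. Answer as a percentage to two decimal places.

3.31%

Rearranging the constant-growth DDM: r = D₁/P₀ + g.
D₁ = 4.43 × (1 + 0.007) = 4.4610.
r = 4.4610 / 170.81 + 0.007 = 0.02612 + 0.007 = 0.03312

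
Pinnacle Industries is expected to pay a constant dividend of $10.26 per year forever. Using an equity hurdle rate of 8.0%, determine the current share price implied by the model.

Zero-growth DDM (perpetuity): P₀ = D/r = 10.26 / 0.08 = 128.2500

$128.25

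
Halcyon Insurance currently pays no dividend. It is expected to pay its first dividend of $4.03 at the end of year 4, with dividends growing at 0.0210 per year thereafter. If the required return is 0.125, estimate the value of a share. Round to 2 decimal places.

$27.22

Deferred-dividend DDM. At t=3 the remaining stream is a growing perpetuity with first payment D_4 = 4.03.
V_3 = D_4/(r−g) = 4.03/(0.125−0.021) = 38.7500
P₀ = V_3/(1+r)^3 = 38.7500/(1+0.125)^3 = 27.2154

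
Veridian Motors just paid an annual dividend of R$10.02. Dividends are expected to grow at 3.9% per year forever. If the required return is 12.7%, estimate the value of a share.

R$118.30

Gordon growth model: P₀ = D₁/(r − g). D₁ = 10.02 × (1 + 0.039) = 10.4108.
P₀ = 10.4108 / (0.127 − 0.039) = 10.4108 / 0.088 = 118.3043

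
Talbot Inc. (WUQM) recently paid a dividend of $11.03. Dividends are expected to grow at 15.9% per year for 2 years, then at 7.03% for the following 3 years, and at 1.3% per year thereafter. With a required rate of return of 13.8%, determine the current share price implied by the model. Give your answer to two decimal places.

$130.21

Three-stage DDM. Project D₁…D_5; terminal Gordon value at t=5 with g = 0.013; discount at r = 0.138.
D_1 = 12.7838
D_2 = 14.8164
D_3 = 15.8580
D_4 = 16.9728
D_5 = 18.1660
TV_5 = 18.4021/(0.138−0.013) = 147.2171
P₀ = Σ Dₜ/(1+r)ᵗ + TV_5/(1+r)^5 = 130.2070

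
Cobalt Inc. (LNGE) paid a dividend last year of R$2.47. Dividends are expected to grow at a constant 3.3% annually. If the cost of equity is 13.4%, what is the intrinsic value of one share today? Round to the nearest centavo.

Gordon growth model: P₀ = D₁/(r − g). D₁ = 2.47 × (1 + 0.033) = 2.5515.
P₀ = 2.5515 / (0.134 − 0.033) = 2.5515 / 0.101 = 25.2625

R$25.26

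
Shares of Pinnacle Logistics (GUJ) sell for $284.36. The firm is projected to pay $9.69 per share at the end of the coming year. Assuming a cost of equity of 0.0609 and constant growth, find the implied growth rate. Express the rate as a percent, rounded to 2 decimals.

2.68%

From P₀ = D₁/(r − g), the implied growth is g = r − D₁/P₀.
g = 0.0609 − 9.69/284.36 = 0.0609 − 0.03408 = 0.02682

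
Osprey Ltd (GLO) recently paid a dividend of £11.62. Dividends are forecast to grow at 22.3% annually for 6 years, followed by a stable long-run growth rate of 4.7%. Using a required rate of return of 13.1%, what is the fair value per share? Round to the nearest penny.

Two-stage DDM. Project D₁…D_6 at 0.223, terminal growth 0.047, discount at r = 0.131.
D_1 = 14.2113
D_2 = 17.3804
D_3 = 21.2562
D_4 = 25.9963
D_5 = 31.7935
D_6 = 38.8835
Terminal value at t=6: TV = D_7/(r−g) = 40.7110/(0.131−0.047) = 484.6545
P₀ = 14.2113/(1+0.131)^1 + 17.3804/(1+0.131)^2 + 21.2562/(1+0.131)^3 + 25.9963/(1+0.131)^4 + 31.7935/(1+0.131)^5 + 38.8835/(1+0.131)^6 + 484.6545/(1+0.131)^6 = 324.0468

£324.05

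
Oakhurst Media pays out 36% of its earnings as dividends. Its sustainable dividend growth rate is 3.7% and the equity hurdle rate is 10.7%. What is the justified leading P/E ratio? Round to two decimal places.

5.14

Justified leading P/E = b/(r−g) = 0.36/(0.107−0.037) = 5.1429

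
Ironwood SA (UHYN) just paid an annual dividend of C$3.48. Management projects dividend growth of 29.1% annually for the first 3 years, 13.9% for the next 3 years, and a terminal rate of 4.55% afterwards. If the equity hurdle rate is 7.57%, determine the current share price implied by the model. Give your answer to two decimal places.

Three-stage DDM. Project D₁…D_6; terminal Gordon value at t=6 with g = 0.0455; discount at r = 0.0757.
D_1 = 4.4927
D_2 = 5.8000
D_3 = 7.4879
D_4 = 8.5287
D_5 = 9.7142
D_6 = 11.0644
TV_6 = 11.5679/(0.0757−0.0455) = 383.0419
P₀ = Σ Dₜ/(1+r)ᵗ + TV_6/(1+r)^6 = 282.6891

C$282.69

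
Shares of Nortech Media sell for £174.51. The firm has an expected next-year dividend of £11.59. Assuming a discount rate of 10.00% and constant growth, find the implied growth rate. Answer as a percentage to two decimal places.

3.36%

From P₀ = D₁/(r − g), the implied growth is g = r − D₁/P₀.
g = 0.1 − 11.59/174.51 = 0.1 − 0.06641 = 0.03359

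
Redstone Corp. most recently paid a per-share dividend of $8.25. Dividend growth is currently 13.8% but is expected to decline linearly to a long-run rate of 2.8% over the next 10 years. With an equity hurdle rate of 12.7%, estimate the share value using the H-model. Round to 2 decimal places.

$131.50

H-model: P₀ = D₀[(1+g_L) + H(g_S−g_L)]/(r−g_L), with H = 10/2 = 5.
P₀ = 8.25 × [(1+0.028) + 5×(0.138−0.028)] / (0.127−0.028)
   = 8.25 × 1.5780 / 0.099 = 131.5000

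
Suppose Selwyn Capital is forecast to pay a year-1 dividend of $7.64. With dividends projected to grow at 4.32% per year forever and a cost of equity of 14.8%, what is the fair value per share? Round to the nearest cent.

$72.90

Gordon growth model: P₀ = D₁/(r − g), with D₁ = 7.64 given directly.
P₀ = 7.6400 / (0.148 − 0.0432) = 7.6400 / 0.1048 = 72.9008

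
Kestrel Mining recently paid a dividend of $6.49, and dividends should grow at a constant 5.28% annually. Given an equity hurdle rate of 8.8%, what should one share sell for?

Gordon growth model: P₀ = D₁/(r − g). D₁ = 6.49 × (1 + 0.0528) = 6.8327.
P₀ = 6.8327 / (0.088 − 0.0528) = 6.8327 / 0.0352 = 194.1100

$194.11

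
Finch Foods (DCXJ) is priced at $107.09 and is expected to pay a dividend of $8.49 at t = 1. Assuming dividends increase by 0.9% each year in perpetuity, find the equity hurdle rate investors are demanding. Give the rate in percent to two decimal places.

Rearranging the constant-growth DDM: r = D₁/P₀ + g.
r = 8.4900 / 107.09 + 0.009 = 0.07928 + 0.009 = 0.08828

8.83%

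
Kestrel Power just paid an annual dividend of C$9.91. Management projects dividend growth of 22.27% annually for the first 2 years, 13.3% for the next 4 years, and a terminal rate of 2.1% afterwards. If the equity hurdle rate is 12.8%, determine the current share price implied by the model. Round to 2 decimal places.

C$182.57

Three-stage DDM. Project D₁…D_6; terminal Gordon value at t=6 with g = 0.021; discount at r = 0.128.
D_1 = 12.1170
D_2 = 14.8154
D_3 = 16.7859
D_4 = 19.0184
D_5 = 21.5478
D_6 = 24.4137
TV_6 = 24.9264/(0.128−0.021) = 232.9566
P₀ = Σ Dₜ/(1+r)ᵗ + TV_6/(1+r)^6 = 182.5685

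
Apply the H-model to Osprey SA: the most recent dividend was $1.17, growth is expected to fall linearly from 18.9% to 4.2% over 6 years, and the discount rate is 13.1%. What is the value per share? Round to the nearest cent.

H-model: P₀ = D₀[(1+g_L) + H(g_S−g_L)]/(r−g_L), with H = 6/2 = 3.
P₀ = 1.17 × [(1+0.042) + 3×(0.189−0.042)] / (0.131−0.042)
   = 1.17 × 1.4830 / 0.089 = 19.4956

$19.50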